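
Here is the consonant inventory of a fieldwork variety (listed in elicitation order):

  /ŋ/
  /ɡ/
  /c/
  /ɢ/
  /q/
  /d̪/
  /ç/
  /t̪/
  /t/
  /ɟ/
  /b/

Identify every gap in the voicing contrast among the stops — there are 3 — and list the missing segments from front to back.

/p/, /d/, /k/

Voiceless: /t̪/ (dental), /t/ (alveolar), /c/ (palatal), /q/ (uvular).
Voiced: /b/ (bilabial), /d̪/ (dental), /ɟ/ (palatal), /ɡ/ (velar), /ɢ/ (uvular).
Gaps, from front to back: bilabial lacks voiceless (/p/); alveolar lacks voiced (/d/); velar lacks voiceless (/k/).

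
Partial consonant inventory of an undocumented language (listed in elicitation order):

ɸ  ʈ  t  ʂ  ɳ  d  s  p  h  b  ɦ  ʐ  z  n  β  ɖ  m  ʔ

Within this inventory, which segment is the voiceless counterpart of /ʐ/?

/ʐ/ is a voiced retroflex fricative.
The voiceless counterpart is a voiceless retroflex fricative — in this inventory, /ʂ/.

/ʂ/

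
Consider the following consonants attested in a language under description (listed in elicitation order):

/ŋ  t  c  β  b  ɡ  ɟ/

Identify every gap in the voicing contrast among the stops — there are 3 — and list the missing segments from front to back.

/p/, /d/, /k/

bilabial: voiceless —, voiced /b/.
alveolar: voiceless /t/, voiced —.
palatal: voiceless /c/, voiced /ɟ/.
velar: voiceless —, voiced /ɡ/.
Gaps, from front to back: bilabial lacks voiceless (/p/); alveolar lacks voiced (/d/); velar lacks voiceless (/k/).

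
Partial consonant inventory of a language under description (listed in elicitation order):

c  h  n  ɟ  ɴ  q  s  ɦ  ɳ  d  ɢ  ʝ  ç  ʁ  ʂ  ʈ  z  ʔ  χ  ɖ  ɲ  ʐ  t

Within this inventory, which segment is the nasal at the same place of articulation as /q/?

/ɴ/

/q/ is a voiceless uvular stop.
The nasal at the same place is an uvular nasal — in this inventory, /ɴ/.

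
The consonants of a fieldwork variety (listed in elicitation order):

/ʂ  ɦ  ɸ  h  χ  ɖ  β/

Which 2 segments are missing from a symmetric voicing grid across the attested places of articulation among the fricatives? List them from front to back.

/ʐ/, /ʁ/

bilabial: voiceless /ɸ/, voiced /β/.
retroflex: voiceless /ʂ/, voiced —.
uvular: voiceless /χ/, voiced —.
glottal: voiceless /h/, voiced /ɦ/.
Gaps, from front to back: retroflex lacks voiced (/ʐ/); uvular lacks voiced (/ʁ/).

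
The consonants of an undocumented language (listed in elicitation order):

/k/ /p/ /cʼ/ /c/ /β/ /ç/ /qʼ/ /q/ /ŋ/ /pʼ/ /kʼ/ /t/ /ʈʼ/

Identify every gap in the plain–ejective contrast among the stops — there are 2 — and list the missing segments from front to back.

Plain: /p/ (bilabial), /t/ (alveolar), /c/ (palatal), /k/ (velar), /q/ (uvular).
Ejective: /pʼ/ (bilabial), /ʈʼ/ (retroflex), /cʼ/ (palatal), /kʼ/ (velar), /qʼ/ (uvular).
Gaps, from front to back: alveolar lacks ejective (/tʼ/); retroflex lacks plain (/ʈ/).

/tʼ/, /ʈ/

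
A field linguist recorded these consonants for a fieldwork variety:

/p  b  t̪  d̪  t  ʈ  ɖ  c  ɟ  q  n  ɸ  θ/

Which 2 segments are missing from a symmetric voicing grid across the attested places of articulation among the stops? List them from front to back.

/d/, /ɢ/

Voiceless: /p/ (bilabial), /t̪/ (dental), /t/ (alveolar), /ʈ/ (retroflex), /c/ (palatal), /q/ (uvular).
Voiced: /b/ (bilabial), /d̪/ (dental), /ɖ/ (retroflex), /ɟ/ (palatal).
Gaps, from front to back: alveolar lacks voiced (/d/); uvular lacks voiced (/ɢ/).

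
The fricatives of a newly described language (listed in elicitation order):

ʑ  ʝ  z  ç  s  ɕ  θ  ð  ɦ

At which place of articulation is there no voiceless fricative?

place of articulation  voiceless  voiced  
dental            θ         ð       
alveolar          s         z       
alveolo-palatal   ɕ         ʑ       
palatal           ç         ʝ       
glottal           —         ɦ       
Every place of articulation has a voiceless member except glottal, where /h/ would be expected.

glottal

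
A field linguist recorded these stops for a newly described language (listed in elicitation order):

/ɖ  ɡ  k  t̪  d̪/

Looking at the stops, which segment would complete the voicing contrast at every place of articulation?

/ʈ/

Voiceless: /t̪/ (dental), /k/ (velar).
Voiced: /d̪/ (dental), /ɖ/ (retroflex), /ɡ/ (velar).
The retroflex row has no voiceless member, so the gap is the voiceless retroflex stop /ʈ/.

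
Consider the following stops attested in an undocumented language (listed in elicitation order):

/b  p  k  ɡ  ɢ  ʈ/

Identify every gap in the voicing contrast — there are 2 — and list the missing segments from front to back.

/ɖ/, /q/

place of articulation  voiceless  voiced  
bilabial          p         b       
retroflex         ʈ         —       
velar             k         ɡ       
uvular            —         ɢ       
Gaps, from front to back: retroflex lacks voiced (/ɖ/); uvular lacks voiceless (/q/).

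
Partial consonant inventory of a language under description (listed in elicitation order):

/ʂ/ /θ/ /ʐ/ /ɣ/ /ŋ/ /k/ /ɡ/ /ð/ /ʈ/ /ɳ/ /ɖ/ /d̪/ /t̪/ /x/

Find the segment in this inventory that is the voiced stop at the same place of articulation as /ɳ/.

/ɖ/

/ɳ/ is a retroflex nasal.
The voiced stop at the same place is a voiced retroflex stop — in this inventory, /ɖ/.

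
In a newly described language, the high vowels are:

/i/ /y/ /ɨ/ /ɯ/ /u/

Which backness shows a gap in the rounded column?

central

Unrounded: /i/ (front), /ɨ/ (central), /ɯ/ (back).
Rounded: /y/ (front), /u/ (back).
Every backness has a rounded member except central, where /ʉ/ would be expected.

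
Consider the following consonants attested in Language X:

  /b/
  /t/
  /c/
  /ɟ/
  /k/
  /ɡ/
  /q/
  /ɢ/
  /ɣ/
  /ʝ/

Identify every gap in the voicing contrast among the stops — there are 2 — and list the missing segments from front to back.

bilabial: voiceless —, voiced /b/.
alveolar: voiceless /t/, voiced —.
palatal: voiceless /c/, voiced /ɟ/.
velar: voiceless /k/, voiced /ɡ/.
uvular: voiceless /q/, voiced /ɢ/.
Gaps, from front to back: bilabial lacks voiceless (/p/); alveolar lacks voiced (/d/).

/p/, /d/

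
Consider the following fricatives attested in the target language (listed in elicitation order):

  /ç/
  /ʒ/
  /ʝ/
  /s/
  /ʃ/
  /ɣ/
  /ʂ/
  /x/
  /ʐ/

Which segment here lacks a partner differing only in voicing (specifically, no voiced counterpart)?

Postalveolar: /ʃ/ ~ /ʒ/
Retroflex: /ʂ/ ~ /ʐ/
Palatal: /ç/ ~ /ʝ/
Velar: /x/ ~ /ɣ/
Alveolar: only /s/ (voiceless); no voiced partner.
So /s/ is the unpaired segment.

/s/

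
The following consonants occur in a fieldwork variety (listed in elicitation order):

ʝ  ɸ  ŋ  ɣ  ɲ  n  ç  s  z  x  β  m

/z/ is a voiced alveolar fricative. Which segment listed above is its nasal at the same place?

/n/

The nasal at the same place is an alveolar nasal — in this inventory, /n/.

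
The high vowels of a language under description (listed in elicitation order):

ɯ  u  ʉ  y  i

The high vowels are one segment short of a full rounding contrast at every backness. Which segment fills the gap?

/ɨ/

backness          unrounded  rounded 
front             i         y       
central           —         ʉ       
back              ɯ         u       
The central row has no unrounded member, so the gap is the central unrounded vowel /ɨ/.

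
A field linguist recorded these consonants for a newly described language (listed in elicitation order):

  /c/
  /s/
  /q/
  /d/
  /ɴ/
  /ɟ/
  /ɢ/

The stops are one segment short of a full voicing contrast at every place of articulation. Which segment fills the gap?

/t/

place of articulation  voiceless  voiced  
alveolar          —         d       
palatal           c         ɟ       
uvular            q         ɢ       
The alveolar row has no voiceless member, so the gap is the voiceless alveolar stop /t/.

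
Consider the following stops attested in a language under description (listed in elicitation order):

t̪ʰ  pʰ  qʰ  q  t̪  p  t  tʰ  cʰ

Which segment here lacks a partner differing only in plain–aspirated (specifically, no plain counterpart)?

Bilabial: /p/ ~ /pʰ/
Dental: /t̪/ ~ /t̪ʰ/
Alveolar: /t/ ~ /tʰ/
Uvular: /q/ ~ /qʰ/
Palatal: only /cʰ/ (aspirated); no plain partner.
So /cʰ/ is the unpaired segment.

/cʰ/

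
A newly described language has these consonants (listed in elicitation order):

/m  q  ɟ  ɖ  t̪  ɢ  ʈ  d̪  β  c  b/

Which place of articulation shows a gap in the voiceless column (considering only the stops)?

place of articulation  voiceless  voiced  
bilabial          —         b       
dental            t̪        d̪      
retroflex         ʈ         ɖ       
palatal           c         ɟ       
uvular            q         ɢ       
Every place of articulation has a voiceless member except bilabial, where /p/ would be expected.

bilabial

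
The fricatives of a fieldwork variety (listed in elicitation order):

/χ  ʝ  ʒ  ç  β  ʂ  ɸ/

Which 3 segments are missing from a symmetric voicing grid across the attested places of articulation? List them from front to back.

/ʃ/, /ʐ/, /ʁ/

Voiceless: /ɸ/ (bilabial), /ʂ/ (retroflex), /ç/ (palatal), /χ/ (uvular).
Voiced: /β/ (bilabial), /ʒ/ (postalveolar), /ʝ/ (palatal).
Gaps, from front to back: postalveolar lacks voiceless (/ʃ/); retroflex lacks voiced (/ʐ/); uvular lacks voiced (/ʁ/).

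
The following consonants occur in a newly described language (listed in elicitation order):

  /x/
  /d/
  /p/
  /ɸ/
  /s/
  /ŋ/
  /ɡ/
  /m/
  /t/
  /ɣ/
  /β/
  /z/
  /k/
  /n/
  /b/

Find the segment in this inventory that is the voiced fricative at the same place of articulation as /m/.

/β/

/m/ is a bilabial nasal.
The voiced fricative at the same place is a voiced bilabial fricative — in this inventory, /β/.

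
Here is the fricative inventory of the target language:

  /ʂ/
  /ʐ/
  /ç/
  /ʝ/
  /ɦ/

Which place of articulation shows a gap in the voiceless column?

retroflex: voiceless /ʂ/, voiced /ʐ/.
palatal: voiceless /ç/, voiced /ʝ/.
glottal: voiceless —, voiced /ɦ/.
Every place of articulation has a voiceless member except glottal, where /h/ would be expected.

glottal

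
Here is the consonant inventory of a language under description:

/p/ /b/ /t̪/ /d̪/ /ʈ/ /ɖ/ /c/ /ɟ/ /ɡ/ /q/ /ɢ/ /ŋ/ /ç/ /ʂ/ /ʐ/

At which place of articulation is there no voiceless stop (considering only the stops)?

bilabial: voiceless /p/, voiced /b/.
dental: voiceless /t̪/, voiced /d̪/.
retroflex: voiceless /ʈ/, voiced /ɖ/.
palatal: voiceless /c/, voiced /ɟ/.
velar: voiceless —, voiced /ɡ/.
uvular: voiceless /q/, voiced /ɢ/.
Every place of articulation has a voiceless member except velar, where /k/ would be expected.

velar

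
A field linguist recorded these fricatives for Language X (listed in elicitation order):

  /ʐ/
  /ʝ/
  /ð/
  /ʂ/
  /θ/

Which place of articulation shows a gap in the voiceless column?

Voiceless: /θ/ (dental), /ʂ/ (retroflex).
Voiced: /ð/ (dental), /ʐ/ (retroflex), /ʝ/ (palatal).
Every place of articulation has a voiceless member except palatal, where /ç/ would be expected.

palatal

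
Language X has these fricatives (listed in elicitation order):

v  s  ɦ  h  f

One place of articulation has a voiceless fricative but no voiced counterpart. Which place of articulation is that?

alveolar

labiodental: voiceless /f/, voiced /v/.
alveolar: voiceless /s/, voiced —.
glottal: voiceless /h/, voiced /ɦ/.
Every place of articulation has a voiced member except alveolar, where /z/ would be expected.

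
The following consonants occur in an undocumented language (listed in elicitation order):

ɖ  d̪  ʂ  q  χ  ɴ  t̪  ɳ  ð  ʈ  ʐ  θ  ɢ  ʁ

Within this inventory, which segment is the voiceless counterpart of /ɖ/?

/ɖ/ is a voiced retroflex stop.
The voiceless counterpart is a voiceless retroflex stop — in this inventory, /ʈ/.

/ʈ/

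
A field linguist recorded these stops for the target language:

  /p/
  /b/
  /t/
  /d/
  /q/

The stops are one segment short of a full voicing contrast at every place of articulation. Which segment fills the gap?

bilabial: voiceless /p/, voiced /b/.
alveolar: voiceless /t/, voiced /d/.
uvular: voiceless /q/, voiced —.
The uvular row has no voiced member, so the gap is the voiced uvular stop /ɢ/.

/ɢ/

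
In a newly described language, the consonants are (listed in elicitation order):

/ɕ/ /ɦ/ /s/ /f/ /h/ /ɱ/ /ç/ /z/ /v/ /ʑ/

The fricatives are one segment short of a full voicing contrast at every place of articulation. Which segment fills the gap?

/ʝ/

place of articulation  voiceless  voiced  
labiodental       f         v       
alveolar          s         z       
alveolo-palatal   ɕ         ʑ       
palatal           ç         —       
glottal           h         ɦ       
The palatal row has no voiced member, so the gap is the voiced palatal fricative /ʝ/.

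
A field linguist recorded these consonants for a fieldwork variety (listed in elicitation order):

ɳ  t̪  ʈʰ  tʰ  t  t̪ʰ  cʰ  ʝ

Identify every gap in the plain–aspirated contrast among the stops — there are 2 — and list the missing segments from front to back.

place of articulation  plain     aspirated
dental            t̪        t̪ʰ     
alveolar          t         tʰ      
retroflex         —         ʈʰ      
palatal           —         cʰ      
Gaps, from front to back: retroflex lacks plain (/ʈ/); palatal lacks plain (/c/).

/ʈ/, /c/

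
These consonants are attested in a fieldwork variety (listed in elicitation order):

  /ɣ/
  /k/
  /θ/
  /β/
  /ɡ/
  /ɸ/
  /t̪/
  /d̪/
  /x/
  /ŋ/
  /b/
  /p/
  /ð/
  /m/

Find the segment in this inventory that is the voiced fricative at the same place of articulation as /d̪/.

/d̪/ is a voiced dental stop.
The voiced fricative at the same place is a voiced dental fricative — in this inventory, /ð/.

/ð/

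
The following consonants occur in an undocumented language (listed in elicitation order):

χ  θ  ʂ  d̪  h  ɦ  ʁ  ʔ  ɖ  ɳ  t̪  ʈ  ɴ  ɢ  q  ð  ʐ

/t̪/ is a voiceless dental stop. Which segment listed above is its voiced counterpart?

/d̪/

The voiced counterpart is a voiced dental stop — in this inventory, /d̪/.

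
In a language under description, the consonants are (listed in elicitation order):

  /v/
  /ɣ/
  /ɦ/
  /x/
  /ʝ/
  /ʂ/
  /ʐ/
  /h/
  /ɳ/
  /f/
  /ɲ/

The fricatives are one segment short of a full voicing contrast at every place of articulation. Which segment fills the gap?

/ç/

Voiceless: /f/ (labiodental), /ʂ/ (retroflex), /x/ (velar), /h/ (glottal).
Voiced: /v/ (labiodental), /ʐ/ (retroflex), /ʝ/ (palatal), /ɣ/ (velar), /ɦ/ (glottal).
The palatal row has no voiceless member, so the gap is the voiceless palatal fricative /ç/.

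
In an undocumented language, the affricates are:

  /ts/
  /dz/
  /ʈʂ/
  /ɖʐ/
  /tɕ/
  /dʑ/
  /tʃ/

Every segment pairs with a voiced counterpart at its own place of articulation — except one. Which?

/tʃ/

Alveolar: /ts/ ~ /dz/
Retroflex: /ʈʂ/ ~ /ɖʐ/
Alveolo-palatal: /tɕ/ ~ /dʑ/
Postalveolar: only /tʃ/ (voiceless); no voiced partner.
So /tʃ/ is the unpaired segment.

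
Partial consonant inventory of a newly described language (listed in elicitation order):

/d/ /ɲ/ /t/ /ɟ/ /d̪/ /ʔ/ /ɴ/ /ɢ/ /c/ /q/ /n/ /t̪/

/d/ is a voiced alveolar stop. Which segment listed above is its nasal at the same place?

The nasal at the same place is an alveolar nasal — in this inventory, /n/.

/n/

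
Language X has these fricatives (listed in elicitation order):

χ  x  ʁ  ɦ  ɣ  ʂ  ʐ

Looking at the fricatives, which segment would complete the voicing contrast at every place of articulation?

/h/

Voiceless: /ʂ/ (retroflex), /x/ (velar), /χ/ (uvular).
Voiced: /ʐ/ (retroflex), /ɣ/ (velar), /ʁ/ (uvular), /ɦ/ (glottal).
The glottal row has no voiceless member, so the gap is the voiceless glottal fricative /h/.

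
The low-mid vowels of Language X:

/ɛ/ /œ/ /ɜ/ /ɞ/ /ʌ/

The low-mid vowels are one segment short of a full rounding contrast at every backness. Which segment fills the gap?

front: unrounded /ɛ/, rounded /œ/.
central: unrounded /ɜ/, rounded /ɞ/.
back: unrounded /ʌ/, rounded —.
The back row has no rounded member, so the gap is the back rounded vowel /ɔ/.

/ɔ/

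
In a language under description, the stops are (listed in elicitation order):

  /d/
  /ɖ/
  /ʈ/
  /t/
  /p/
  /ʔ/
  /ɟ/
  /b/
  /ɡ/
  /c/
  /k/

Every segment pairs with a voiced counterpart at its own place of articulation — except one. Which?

/ʔ/

Bilabial: /p/ ~ /b/
Alveolar: /t/ ~ /d/
Retroflex: /ʈ/ ~ /ɖ/
Palatal: /c/ ~ /ɟ/
Velar: /k/ ~ /ɡ/
Glottal: only /ʔ/ (voiceless); no voiced partner.
So /ʔ/ is the unpaired segment.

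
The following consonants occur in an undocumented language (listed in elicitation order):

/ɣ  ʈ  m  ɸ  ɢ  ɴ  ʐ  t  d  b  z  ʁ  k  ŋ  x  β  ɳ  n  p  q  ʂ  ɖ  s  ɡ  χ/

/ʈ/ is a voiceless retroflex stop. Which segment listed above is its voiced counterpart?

/ɖ/

The voiced counterpart is a voiced retroflex stop — in this inventory, /ɖ/.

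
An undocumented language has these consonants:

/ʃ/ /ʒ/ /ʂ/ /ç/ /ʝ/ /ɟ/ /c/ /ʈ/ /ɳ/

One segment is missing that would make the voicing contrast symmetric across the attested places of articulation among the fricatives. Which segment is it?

/ʐ/

place of articulation  voiceless  voiced  
postalveolar      ʃ         ʒ       
retroflex         ʂ         —       
palatal           ç         ʝ       
The retroflex row has no voiced member, so the gap is the voiced retroflex fricative /ʐ/.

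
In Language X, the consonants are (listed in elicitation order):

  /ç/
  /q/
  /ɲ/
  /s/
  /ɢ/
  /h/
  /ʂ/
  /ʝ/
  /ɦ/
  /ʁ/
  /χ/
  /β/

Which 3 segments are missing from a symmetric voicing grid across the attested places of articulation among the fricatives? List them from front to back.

/ɸ/, /z/, /ʐ/

Voiceless: /s/ (alveolar), /ʂ/ (retroflex), /ç/ (palatal), /χ/ (uvular), /h/ (glottal).
Voiced: /β/ (bilabial), /ʝ/ (palatal), /ʁ/ (uvular), /ɦ/ (glottal).
Gaps, from front to back: bilabial lacks voiceless (/ɸ/); alveolar lacks voiced (/z/); retroflex lacks voiced (/ʐ/).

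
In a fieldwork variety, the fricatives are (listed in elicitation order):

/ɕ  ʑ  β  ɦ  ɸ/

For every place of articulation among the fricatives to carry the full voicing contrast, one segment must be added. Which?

bilabial: voiceless /ɸ/, voiced /β/.
alveolo-palatal: voiceless /ɕ/, voiced /ʑ/.
glottal: voiceless —, voiced /ɦ/.
The glottal row has no voiceless member, so the gap is the voiceless glottal fricative /h/.

/h/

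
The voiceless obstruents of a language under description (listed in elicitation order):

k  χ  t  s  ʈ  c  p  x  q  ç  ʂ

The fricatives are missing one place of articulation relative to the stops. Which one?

place of articulation  stop      fricative
bilabial          p         —       
alveolar          t         s       
retroflex         ʈ         ʂ       
palatal           c         ç       
velar             k         x       
uvular            q         χ       
Every place of articulation has a fricative member except bilabial, where /ɸ/ would be expected.

bilabial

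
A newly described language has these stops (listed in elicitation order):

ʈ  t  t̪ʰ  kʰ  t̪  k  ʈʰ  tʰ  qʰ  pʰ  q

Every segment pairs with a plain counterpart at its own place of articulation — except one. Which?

Dental: /t̪/ ~ /t̪ʰ/
Alveolar: /t/ ~ /tʰ/
Retroflex: /ʈ/ ~ /ʈʰ/
Velar: /k/ ~ /kʰ/
Uvular: /q/ ~ /qʰ/
Bilabial: only /pʰ/ (aspirated); no plain partner.
So /pʰ/ is the unpaired segment.

/pʰ/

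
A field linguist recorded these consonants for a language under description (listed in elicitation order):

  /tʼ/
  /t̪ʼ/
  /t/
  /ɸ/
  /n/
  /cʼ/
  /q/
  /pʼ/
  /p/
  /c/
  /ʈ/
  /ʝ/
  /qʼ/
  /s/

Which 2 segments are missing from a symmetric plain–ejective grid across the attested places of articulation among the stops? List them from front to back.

/t̪/, /ʈʼ/

place of articulation  plain     ejective
bilabial          p         pʼ      
dental            —         t̪ʼ     
alveolar          t         tʼ      
retroflex         ʈ         —       
palatal           c         cʼ      
uvular            q         qʼ      
Gaps, from front to back: dental lacks plain (/t̪/); retroflex lacks ejective (/ʈʼ/).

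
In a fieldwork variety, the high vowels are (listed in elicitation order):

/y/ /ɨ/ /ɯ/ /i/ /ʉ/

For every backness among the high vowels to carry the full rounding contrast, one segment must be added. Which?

Unrounded: /i/ (front), /ɨ/ (central), /ɯ/ (back).
Rounded: /y/ (front), /ʉ/ (central).
The back row has no rounded member, so the gap is the back rounded vowel /u/.

/u/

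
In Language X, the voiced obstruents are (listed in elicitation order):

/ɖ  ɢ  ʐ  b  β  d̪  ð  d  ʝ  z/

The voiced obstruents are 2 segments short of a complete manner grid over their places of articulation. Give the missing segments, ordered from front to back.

bilabial: stop /b/, fricative /β/.
dental: stop /d̪/, fricative /ð/.
alveolar: stop /d/, fricative /z/.
retroflex: stop /ɖ/, fricative /ʐ/.
palatal: stop —, fricative /ʝ/.
uvular: stop /ɢ/, fricative —.
Gaps, from front to back: palatal lacks stop (/ɟ/); uvular lacks fricative (/ʁ/).

/ɟ/, /ʁ/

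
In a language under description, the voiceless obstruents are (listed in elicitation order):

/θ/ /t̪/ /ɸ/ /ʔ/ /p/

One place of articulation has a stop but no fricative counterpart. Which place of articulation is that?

glottal

bilabial: stop /p/, fricative /ɸ/.
dental: stop /t̪/, fricative /θ/.
glottal: stop /ʔ/, fricative —.
Every place of articulation has a fricative member except glottal, where /h/ would be expected.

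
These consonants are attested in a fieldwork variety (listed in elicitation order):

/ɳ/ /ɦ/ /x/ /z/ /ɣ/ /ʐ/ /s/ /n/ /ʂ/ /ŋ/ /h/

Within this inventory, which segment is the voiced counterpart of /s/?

/z/

/s/ is a voiceless alveolar fricative.
The voiced counterpart is a voiced alveolar fricative — in this inventory, /z/.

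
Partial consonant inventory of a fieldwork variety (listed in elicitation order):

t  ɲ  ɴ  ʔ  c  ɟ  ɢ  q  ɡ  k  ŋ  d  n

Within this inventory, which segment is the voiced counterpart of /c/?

/c/ is a voiceless palatal stop.
The voiced counterpart is a voiced palatal stop — in this inventory, /ɟ/.

/ɟ/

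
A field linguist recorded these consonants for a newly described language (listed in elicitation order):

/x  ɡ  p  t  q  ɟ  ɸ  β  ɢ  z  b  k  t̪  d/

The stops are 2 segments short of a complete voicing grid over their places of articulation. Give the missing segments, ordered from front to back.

/d̪/, /c/

bilabial: voiceless /p/, voiced /b/.
dental: voiceless /t̪/, voiced —.
alveolar: voiceless /t/, voiced /d/.
palatal: voiceless —, voiced /ɟ/.
velar: voiceless /k/, voiced /ɡ/.
uvular: voiceless /q/, voiced /ɢ/.
Gaps, from front to back: dental lacks voiced (/d̪/); palatal lacks voiceless (/c/).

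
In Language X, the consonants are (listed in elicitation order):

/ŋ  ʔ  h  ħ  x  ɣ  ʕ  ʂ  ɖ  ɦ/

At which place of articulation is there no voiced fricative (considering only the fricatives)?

retroflex: voiceless /ʂ/, voiced —.
velar: voiceless /x/, voiced /ɣ/.
pharyngeal: voiceless /ħ/, voiced /ʕ/.
glottal: voiceless /h/, voiced /ɦ/.
Every place of articulation has a voiced member except retroflex, where /ʐ/ would be expected.

retroflex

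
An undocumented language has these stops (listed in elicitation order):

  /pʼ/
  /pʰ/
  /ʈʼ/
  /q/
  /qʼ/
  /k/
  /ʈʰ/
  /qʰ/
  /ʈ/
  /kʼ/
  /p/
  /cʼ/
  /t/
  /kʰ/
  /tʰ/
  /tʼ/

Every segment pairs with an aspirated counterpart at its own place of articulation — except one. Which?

Bilabial: /p/ ~ /pʰ/ ~ /pʼ/
Alveolar: /t/ ~ /tʰ/ ~ /tʼ/
Retroflex: /ʈ/ ~ /ʈʰ/ ~ /ʈʼ/
Velar: /k/ ~ /kʰ/ ~ /kʼ/
Uvular: /q/ ~ /qʰ/ ~ /qʼ/
Palatal: only /cʼ/ (ejective); no aspirated partner.
So /cʼ/ is the unpaired segment.

/cʼ/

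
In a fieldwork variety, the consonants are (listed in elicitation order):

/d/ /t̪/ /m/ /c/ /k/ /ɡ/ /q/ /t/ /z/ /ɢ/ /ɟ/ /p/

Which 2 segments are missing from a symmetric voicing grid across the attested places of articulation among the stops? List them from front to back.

/b/, /d̪/

bilabial: voiceless /p/, voiced —.
dental: voiceless /t̪/, voiced —.
alveolar: voiceless /t/, voiced /d/.
palatal: voiceless /c/, voiced /ɟ/.
velar: voiceless /k/, voiced /ɡ/.
uvular: voiceless /q/, voiced /ɢ/.
Gaps, from front to back: bilabial lacks voiced (/b/); dental lacks voiced (/d̪/).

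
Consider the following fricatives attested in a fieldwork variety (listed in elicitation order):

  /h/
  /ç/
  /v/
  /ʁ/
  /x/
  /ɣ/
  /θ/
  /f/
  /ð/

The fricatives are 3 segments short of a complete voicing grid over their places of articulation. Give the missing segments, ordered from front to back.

/ʝ/, /χ/, /ɦ/

Voiceless: /f/ (labiodental), /θ/ (dental), /ç/ (palatal), /x/ (velar), /h/ (glottal).
Voiced: /v/ (labiodental), /ð/ (dental), /ɣ/ (velar), /ʁ/ (uvular).
Gaps, from front to back: palatal lacks voiced (/ʝ/); uvular lacks voiceless (/χ/); glottal lacks voiced (/ɦ/).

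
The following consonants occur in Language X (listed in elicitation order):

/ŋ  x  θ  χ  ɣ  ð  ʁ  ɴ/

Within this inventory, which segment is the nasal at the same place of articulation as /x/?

/ŋ/

/x/ is a voiceless velar fricative.
The nasal at the same place is a velar nasal — in this inventory, /ŋ/.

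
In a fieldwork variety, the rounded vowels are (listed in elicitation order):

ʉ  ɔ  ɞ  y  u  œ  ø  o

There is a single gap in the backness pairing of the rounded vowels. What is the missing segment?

height            front     central   back    
high              y         ʉ         u       
high-mid          ø         —         o       
low-mid           œ         ɞ         ɔ       
The high-mid row has no central member, so the gap is the high-mid central rounded vowel /ɵ/.

/ɵ/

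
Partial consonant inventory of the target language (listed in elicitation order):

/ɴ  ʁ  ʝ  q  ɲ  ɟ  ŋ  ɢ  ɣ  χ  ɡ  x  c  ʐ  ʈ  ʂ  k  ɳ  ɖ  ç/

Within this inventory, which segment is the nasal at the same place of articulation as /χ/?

/χ/ is a voiceless uvular fricative.
The nasal at the same place is an uvular nasal — in this inventory, /ɴ/.

/ɴ/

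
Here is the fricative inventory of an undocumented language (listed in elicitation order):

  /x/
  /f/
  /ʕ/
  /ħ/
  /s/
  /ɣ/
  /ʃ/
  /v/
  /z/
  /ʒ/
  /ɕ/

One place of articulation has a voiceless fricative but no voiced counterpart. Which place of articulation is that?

alveolo-palatal

place of articulation  voiceless  voiced  
labiodental       f         v       
alveolar          s         z       
postalveolar      ʃ         ʒ       
alveolo-palatal   ɕ         —       
velar             x         ɣ       
pharyngeal        ħ         ʕ       
Every place of articulation has a voiced member except alveolo-palatal, where /ʑ/ would be expected.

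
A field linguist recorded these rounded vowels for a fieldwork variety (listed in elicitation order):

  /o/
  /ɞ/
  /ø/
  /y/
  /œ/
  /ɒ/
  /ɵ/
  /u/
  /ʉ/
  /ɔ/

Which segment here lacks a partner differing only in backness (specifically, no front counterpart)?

/ɒ/

High: /y/ ~ /ʉ/ ~ /u/
High-mid: /ø/ ~ /ɵ/ ~ /o/
Low-mid: /œ/ ~ /ɞ/ ~ /ɔ/
Low: only /ɒ/ (back); no front partner.
So /ɒ/ is the unpaired segment.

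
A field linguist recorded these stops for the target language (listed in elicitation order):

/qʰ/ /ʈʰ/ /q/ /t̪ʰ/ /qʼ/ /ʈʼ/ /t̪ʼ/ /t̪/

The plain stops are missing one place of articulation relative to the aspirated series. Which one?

retroflex

place of articulation  plain     aspirated  ejective
dental            t̪        t̪ʰ       t̪ʼ     
retroflex         —         ʈʰ        ʈʼ      
uvular            q         qʰ        qʼ      
Every place of articulation has a plain member except retroflex, where /ʈ/ would be expected.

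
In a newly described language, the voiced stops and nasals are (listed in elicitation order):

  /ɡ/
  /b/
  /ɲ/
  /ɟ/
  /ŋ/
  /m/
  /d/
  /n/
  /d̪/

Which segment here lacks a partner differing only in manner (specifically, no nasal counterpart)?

/d̪/

Bilabial: /b/ ~ /m/
Alveolar: /d/ ~ /n/
Palatal: /ɟ/ ~ /ɲ/
Velar: /ɡ/ ~ /ŋ/
Dental: only /d̪/ (oral stop); no nasal partner.
So /d̪/ is the unpaired segment.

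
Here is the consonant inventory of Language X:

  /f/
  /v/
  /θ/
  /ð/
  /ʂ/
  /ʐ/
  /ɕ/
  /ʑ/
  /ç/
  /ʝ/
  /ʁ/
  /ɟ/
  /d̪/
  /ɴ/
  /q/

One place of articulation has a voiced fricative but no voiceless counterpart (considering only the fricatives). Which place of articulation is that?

uvular

place of articulation  voiceless  voiced  
labiodental       f         v       
dental            θ         ð       
retroflex         ʂ         ʐ       
alveolo-palatal   ɕ         ʑ       
palatal           ç         ʝ       
uvular            —         ʁ       
Every place of articulation has a voiceless member except uvular, where /χ/ would be expected.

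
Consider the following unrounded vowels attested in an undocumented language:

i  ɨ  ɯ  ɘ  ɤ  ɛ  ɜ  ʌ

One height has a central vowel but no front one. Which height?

high-mid

height            front     central   back    
high              i         ɨ         ɯ       
high-mid          —         ɘ         ɤ       
low-mid           ɛ         ɜ         ʌ       
Every height has a front member except high-mid, where /e/ would be expected.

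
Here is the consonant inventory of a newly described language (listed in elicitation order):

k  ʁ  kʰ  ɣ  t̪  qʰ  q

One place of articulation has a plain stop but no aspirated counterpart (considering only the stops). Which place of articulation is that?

dental

Plain: /t̪/ (dental), /k/ (velar), /q/ (uvular).
Aspirated: /kʰ/ (velar), /qʰ/ (uvular).
Every place of articulation has an aspirated member except dental, where /t̪ʰ/ would be expected.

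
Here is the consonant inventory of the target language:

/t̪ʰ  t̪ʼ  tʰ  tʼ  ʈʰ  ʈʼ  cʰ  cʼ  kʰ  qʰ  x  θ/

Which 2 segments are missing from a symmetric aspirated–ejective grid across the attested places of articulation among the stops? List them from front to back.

/kʼ/, /qʼ/

Aspirated: /t̪ʰ/ (dental), /tʰ/ (alveolar), /ʈʰ/ (retroflex), /cʰ/ (palatal), /kʰ/ (velar), /qʰ/ (uvular).
Ejective: /t̪ʼ/ (dental), /tʼ/ (alveolar), /ʈʼ/ (retroflex), /cʼ/ (palatal).
Gaps, from front to back: velar lacks ejective (/kʼ/); uvular lacks ejective (/qʼ/).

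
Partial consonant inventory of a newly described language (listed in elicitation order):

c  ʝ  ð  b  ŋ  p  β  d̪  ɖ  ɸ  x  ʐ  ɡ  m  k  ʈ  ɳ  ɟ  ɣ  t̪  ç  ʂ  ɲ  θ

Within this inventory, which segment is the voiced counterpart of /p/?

/p/ is a voiceless bilabial stop.
The voiced counterpart is a voiced bilabial stop — in this inventory, /b/.

/b/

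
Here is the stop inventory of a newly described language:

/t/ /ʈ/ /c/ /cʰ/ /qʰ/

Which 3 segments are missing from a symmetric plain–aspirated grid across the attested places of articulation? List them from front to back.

alveolar: plain /t/, aspirated —.
retroflex: plain /ʈ/, aspirated —.
palatal: plain /c/, aspirated /cʰ/.
uvular: plain —, aspirated /qʰ/.
Gaps, from front to back: alveolar lacks aspirated (/tʰ/); retroflex lacks aspirated (/ʈʰ/); uvular lacks plain (/q/).

/tʰ/, /ʈʰ/, /q/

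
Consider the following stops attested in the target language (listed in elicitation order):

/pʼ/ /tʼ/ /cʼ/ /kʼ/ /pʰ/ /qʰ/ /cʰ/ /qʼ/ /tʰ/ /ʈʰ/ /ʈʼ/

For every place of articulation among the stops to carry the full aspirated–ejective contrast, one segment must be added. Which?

/kʰ/

bilabial: aspirated /pʰ/, ejective /pʼ/.
alveolar: aspirated /tʰ/, ejective /tʼ/.
retroflex: aspirated /ʈʰ/, ejective /ʈʼ/.
palatal: aspirated /cʰ/, ejective /cʼ/.
velar: aspirated —, ejective /kʼ/.
uvular: aspirated /qʰ/, ejective /qʼ/.
The velar row has no aspirated member, so the gap is the aspirated velar stop /kʰ/.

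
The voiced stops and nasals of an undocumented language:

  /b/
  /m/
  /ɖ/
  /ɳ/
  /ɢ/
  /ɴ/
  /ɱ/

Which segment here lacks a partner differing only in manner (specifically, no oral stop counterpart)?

/ɱ/

Bilabial: /b/ ~ /m/
Retroflex: /ɖ/ ~ /ɳ/
Uvular: /ɢ/ ~ /ɴ/
Labiodental: only /ɱ/ (nasal); no oral stop partner.
So /ɱ/ is the unpaired segment.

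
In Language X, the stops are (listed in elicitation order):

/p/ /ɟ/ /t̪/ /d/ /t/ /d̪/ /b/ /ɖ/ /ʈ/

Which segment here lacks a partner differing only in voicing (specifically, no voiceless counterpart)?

/ɟ/

Bilabial: /p/ ~ /b/
Dental: /t̪/ ~ /d̪/
Alveolar: /t/ ~ /d/
Retroflex: /ʈ/ ~ /ɖ/
Palatal: only /ɟ/ (voiced); no voiceless partner.
So /ɟ/ is the unpaired segment.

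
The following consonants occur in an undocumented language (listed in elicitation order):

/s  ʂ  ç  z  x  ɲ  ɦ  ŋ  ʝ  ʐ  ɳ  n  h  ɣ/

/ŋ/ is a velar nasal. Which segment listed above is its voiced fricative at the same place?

/ɣ/

The voiced fricative at the same place is a voiced velar fricative — in this inventory, /ɣ/.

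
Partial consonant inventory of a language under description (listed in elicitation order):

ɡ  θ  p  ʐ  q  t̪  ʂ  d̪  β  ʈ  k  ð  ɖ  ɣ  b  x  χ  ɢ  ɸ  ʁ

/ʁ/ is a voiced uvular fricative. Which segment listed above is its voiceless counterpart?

The voiceless counterpart is a voiceless uvular fricative — in this inventory, /χ/.

/χ/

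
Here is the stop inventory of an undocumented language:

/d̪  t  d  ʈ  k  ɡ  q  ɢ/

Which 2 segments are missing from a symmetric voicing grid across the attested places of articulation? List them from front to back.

/t̪/, /ɖ/

Voiceless: /t/ (alveolar), /ʈ/ (retroflex), /k/ (velar), /q/ (uvular).
Voiced: /d̪/ (dental), /d/ (alveolar), /ɡ/ (velar), /ɢ/ (uvular).
Gaps, from front to back: dental lacks voiceless (/t̪/); retroflex lacks voiced (/ɖ/).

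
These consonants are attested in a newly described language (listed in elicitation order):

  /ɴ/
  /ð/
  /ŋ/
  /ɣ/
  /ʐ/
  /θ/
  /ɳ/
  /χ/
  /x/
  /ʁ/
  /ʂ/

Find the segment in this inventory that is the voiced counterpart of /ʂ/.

/ʐ/

/ʂ/ is a voiceless retroflex fricative.
The voiced counterpart is a voiced retroflex fricative — in this inventory, /ʐ/.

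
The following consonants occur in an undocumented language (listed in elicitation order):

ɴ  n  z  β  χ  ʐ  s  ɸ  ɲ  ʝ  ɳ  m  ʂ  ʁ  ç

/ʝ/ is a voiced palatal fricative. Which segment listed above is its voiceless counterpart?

The voiceless counterpart is a voiceless palatal fricative — in this inventory, /ç/.

/ç/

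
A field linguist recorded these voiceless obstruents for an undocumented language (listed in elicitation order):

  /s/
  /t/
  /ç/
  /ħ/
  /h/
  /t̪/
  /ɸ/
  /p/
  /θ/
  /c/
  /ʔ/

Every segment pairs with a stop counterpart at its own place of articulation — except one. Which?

/ħ/

Bilabial: /p/ ~ /ɸ/
Dental: /t̪/ ~ /θ/
Alveolar: /t/ ~ /s/
Palatal: /c/ ~ /ç/
Glottal: /ʔ/ ~ /h/
Pharyngeal: only /ħ/ (fricative); no stop partner.
So /ħ/ is the unpaired segment.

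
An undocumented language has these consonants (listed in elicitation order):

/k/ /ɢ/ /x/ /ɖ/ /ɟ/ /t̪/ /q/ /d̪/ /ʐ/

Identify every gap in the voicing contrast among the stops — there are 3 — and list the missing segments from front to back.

/ʈ/, /c/, /ɡ/

place of articulation  voiceless  voiced  
dental            t̪        d̪      
retroflex         —         ɖ       
palatal           —         ɟ       
velar             k         —       
uvular            q         ɢ       
Gaps, from front to back: retroflex lacks voiceless (/ʈ/); palatal lacks voiceless (/c/); velar lacks voiced (/ɡ/).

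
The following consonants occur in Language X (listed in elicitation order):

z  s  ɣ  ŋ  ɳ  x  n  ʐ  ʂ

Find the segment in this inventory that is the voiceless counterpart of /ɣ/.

/ɣ/ is a voiced velar fricative.
The voiceless counterpart is a voiceless velar fricative — in this inventory, /x/.

/x/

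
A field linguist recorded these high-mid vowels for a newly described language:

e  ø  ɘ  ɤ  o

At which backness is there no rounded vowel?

front: unrounded /e/, rounded /ø/.
central: unrounded /ɘ/, rounded —.
back: unrounded /ɤ/, rounded /o/.
Every backness has a rounded member except central, where /ɵ/ would be expected.

central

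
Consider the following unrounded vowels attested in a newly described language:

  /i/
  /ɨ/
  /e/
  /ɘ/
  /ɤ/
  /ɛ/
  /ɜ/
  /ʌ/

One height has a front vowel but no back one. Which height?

high

height            front     central   back    
high              i         ɨ         —       
high-mid          e         ɘ         ɤ       
low-mid           ɛ         ɜ         ʌ       
Every height has a back member except high, where /ɯ/ would be expected.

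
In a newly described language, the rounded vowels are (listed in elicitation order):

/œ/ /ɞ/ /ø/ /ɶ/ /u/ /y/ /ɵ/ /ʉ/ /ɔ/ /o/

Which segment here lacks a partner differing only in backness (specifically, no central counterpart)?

High: /y/ ~ /ʉ/ ~ /u/
High-mid: /ø/ ~ /ɵ/ ~ /o/
Low-mid: /œ/ ~ /ɞ/ ~ /ɔ/
Low: only /ɶ/ (front); no central partner.
So /ɶ/ is the unpaired segment.

/ɶ/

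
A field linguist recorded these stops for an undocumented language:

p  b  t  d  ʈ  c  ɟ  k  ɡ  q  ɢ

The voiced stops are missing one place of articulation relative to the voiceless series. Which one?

Voiceless: /p/ (bilabial), /t/ (alveolar), /ʈ/ (retroflex), /c/ (palatal), /k/ (velar), /q/ (uvular).
Voiced: /b/ (bilabial), /d/ (alveolar), /ɟ/ (palatal), /ɡ/ (velar), /ɢ/ (uvular).
Every place of articulation has a voiced member except retroflex, where /ɖ/ would be expected.

retroflex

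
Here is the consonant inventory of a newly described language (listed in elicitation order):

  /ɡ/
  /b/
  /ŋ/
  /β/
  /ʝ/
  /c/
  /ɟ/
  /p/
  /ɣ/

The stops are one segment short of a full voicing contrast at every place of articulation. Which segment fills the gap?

place of articulation  voiceless  voiced  
bilabial          p         b       
palatal           c         ɟ       
velar             —         ɡ       
The velar row has no voiceless member, so the gap is the voiceless velar stop /k/.

/k/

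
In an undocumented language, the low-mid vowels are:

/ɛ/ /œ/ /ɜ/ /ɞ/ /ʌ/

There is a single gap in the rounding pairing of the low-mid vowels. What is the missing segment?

backness          unrounded  rounded 
front             ɛ         œ       
central           ɜ         ɞ       
back              ʌ         —       
The back row has no rounded member, so the gap is the back rounded vowel /ɔ/.

/ɔ/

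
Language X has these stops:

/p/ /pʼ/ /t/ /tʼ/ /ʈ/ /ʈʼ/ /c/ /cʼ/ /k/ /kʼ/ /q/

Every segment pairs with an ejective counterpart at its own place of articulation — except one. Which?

Bilabial: /p/ ~ /pʼ/
Alveolar: /t/ ~ /tʼ/
Retroflex: /ʈ/ ~ /ʈʼ/
Palatal: /c/ ~ /cʼ/
Velar: /k/ ~ /kʼ/
Uvular: only /q/ (plain); no ejective partner.
So /q/ is the unpaired segment.

/q/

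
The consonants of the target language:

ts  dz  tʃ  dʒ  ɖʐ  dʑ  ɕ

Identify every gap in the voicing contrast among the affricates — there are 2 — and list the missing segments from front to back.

/ʈʂ/, /tɕ/

alveolar: voiceless /ts/, voiced /dz/.
postalveolar: voiceless /tʃ/, voiced /dʒ/.
retroflex: voiceless —, voiced /ɖʐ/.
alveolo-palatal: voiceless —, voiced /dʑ/.
Gaps, from front to back: retroflex lacks voiceless (/ʈʂ/); alveolo-palatal lacks voiceless (/tɕ/).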